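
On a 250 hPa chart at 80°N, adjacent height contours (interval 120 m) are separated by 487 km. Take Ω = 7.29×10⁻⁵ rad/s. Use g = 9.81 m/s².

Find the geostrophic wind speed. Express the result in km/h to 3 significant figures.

Coriolis parameter at 80°N:
f = 2Ω sin φ = 2 × 7.29×10⁻⁵ × sin 80° = 1.44×10⁻⁴ s⁻¹
Height gradient: |∂Z/∂n| = 120 m / 487000 m = 2.46×10⁻⁴
On a pressure surface, geostrophic balance gives V_g = (g/f)|∂Z/∂n|:
V_g = 9.81 × 2.46×10⁻⁴ / 1.44×10⁻⁴ = 16.8 m/s
Converting: 16.8 m/s × 3.6 = 60.6 km/h

60.6 km/h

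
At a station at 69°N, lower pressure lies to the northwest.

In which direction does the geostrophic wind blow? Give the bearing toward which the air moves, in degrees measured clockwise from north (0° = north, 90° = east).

045°

The pressure-gradient force points toward the northwest (bearing 315°).
Geostrophic balance: in the Northern Hemisphere the Coriolis force deflects motion to the right, so the geostrophic wind blows 90° to the right of the pressure-gradient force (low pressure on the left).
Rotating 315° by 90° clockwise gives 045° — the wind blows toward the northeast.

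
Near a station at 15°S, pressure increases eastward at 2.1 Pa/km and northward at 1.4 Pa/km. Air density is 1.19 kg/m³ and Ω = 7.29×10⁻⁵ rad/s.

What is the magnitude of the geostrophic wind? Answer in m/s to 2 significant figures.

56 m/s

Coriolis parameter at 15°S:
f = 2Ω sin φ = 2 × 7.29×10⁻⁵ × sin 15° = 3.77×10⁻⁵ s⁻¹
In the Southern Hemisphere f is negative: f = −3.77×10⁻⁵ s⁻¹.
Component geostrophic relations (x east, y north):
u_g = −(1/(fρ)) ∂P/∂y,  v_g = (1/(fρ)) ∂P/∂x
u_g = −(1.4×10⁻³)/(−3.77×10⁻⁵ × 1.19) = 31.2 m/s;  v_g = (2.1×10⁻³)/(−3.77×10⁻⁵ × 1.19) = −46.8 m/s
|V_g| = √(u_g² + v_g²) = 56.2 m/s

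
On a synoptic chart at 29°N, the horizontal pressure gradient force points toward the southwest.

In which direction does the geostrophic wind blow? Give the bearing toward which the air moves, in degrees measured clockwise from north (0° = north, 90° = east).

315°

The pressure-gradient force points toward the southwest (bearing 225°).
Geostrophic balance: in the Northern Hemisphere the Coriolis force deflects motion to the right, so the geostrophic wind blows 90° to the right of the pressure-gradient force (low pressure on the left).
Rotating 225° by 90° clockwise gives 315° — the wind blows toward the northwest.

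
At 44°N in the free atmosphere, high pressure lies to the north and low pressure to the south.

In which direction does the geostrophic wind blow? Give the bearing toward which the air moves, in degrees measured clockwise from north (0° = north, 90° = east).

The pressure-gradient force points toward the south (bearing 180°).
Geostrophic balance: in the Northern Hemisphere the Coriolis force deflects motion to the right, so the geostrophic wind blows 90° to the right of the pressure-gradient force (low pressure on the left).
Rotating 180° by 90° clockwise gives 270° — the wind blows toward the west.

270°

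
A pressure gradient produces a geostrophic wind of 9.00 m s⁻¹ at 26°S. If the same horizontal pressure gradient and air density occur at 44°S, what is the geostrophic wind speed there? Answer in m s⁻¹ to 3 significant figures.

5.68 m s⁻¹

With the same pressure gradient and density, V_g ∝ 1/f ∝ 1/sin φ.
V₂ = V₁ · sin φ₁ / sin φ₂ = 9.00 × sin 26° / sin 44°
V₂ = 9.00 × 0.4384/0.6947 = 5.68 m s⁻¹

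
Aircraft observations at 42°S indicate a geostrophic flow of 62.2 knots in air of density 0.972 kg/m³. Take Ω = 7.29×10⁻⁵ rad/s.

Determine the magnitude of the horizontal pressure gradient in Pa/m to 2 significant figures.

Coriolis parameter at 42°S:
f = 2Ω sin φ = 2 × 7.29×10⁻⁵ × sin 42° = 9.76×10⁻⁵ s⁻¹
Wind speed in SI: 62.2 knots = 32.0 m/s
Geostrophic balance rearranged: |∂P/∂n| = f ρ V_g
|∂P/∂n| = 9.76×10⁻⁵ × 0.972 × 32.0 = 3.03×10⁻³ Pa/m

3.0×10⁻³ Pa/m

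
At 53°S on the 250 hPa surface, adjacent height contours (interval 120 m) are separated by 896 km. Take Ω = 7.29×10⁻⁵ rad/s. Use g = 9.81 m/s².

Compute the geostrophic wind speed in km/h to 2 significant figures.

Coriolis parameter at 53°S:
f = 2Ω sin φ = 2 × 7.29×10⁻⁵ × sin 53° = 1.16×10⁻⁴ s⁻¹
Height gradient: |∂Z/∂n| = 120 m / 896000 m = 1.34×10⁻⁴
On a pressure surface, geostrophic balance gives V_g = (g/f)|∂Z/∂n|:
V_g = 9.81 × 1.34×10⁻⁴ / 1.16×10⁻⁴ = 11.3 m/s
Converting: 11.3 m/s × 3.6 = 41 km/h

41 km/h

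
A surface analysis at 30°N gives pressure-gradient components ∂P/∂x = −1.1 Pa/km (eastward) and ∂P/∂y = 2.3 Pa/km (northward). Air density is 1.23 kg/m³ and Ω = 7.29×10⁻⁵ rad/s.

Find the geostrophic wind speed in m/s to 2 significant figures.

28 m/s

Coriolis parameter at 30°N:
f = 2Ω sin φ = 2 × 7.29×10⁻⁵ × sin 30° = 7.29×10⁻⁵ s⁻¹
Component geostrophic relations (x east, y north):
u_g = −(1/(fρ)) ∂P/∂y,  v_g = (1/(fρ)) ∂P/∂x
u_g = −(2.3×10⁻³)/(7.29×10⁻⁵ × 1.23) = −25.7 m/s;  v_g = (−1.1×10⁻³)/(7.29×10⁻⁵ × 1.23) = −12.3 m/s
|V_g| = √(u_g² + v_g²) = 28.4 m/s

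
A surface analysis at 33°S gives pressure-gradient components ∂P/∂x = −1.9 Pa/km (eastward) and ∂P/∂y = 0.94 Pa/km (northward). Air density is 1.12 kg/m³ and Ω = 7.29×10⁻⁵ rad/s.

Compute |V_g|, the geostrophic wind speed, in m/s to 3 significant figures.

Coriolis parameter at 33°S:
f = 2Ω sin φ = 2 × 7.29×10⁻⁵ × sin 33° = 7.94×10⁻⁵ s⁻¹
In the Southern Hemisphere f is negative: f = −7.94×10⁻⁵ s⁻¹.
Component geostrophic relations (x east, y north):
u_g = −(1/(fρ)) ∂P/∂y,  v_g = (1/(fρ)) ∂P/∂x
u_g = −(0.94×10⁻³)/(−7.94×10⁻⁵ × 1.12) = 10.6 m/s;  v_g = (−1.9×10⁻³)/(−7.94×10⁻⁵ × 1.12) = 21.4 m/s
|V_g| = √(u_g² + v_g²) = 23.8 m/s

23.8 m/s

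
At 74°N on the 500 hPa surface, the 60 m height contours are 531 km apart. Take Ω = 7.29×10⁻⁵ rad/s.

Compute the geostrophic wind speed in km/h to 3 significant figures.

28.5 km/h

Coriolis parameter at 74°N:
f = 2Ω sin φ = 2 × 7.29×10⁻⁵ × sin 74° = 1.40×10⁻⁴ s⁻¹
Height gradient: |∂Z/∂n| = 60 m / 531000 m = 1.13×10⁻⁴
On a pressure surface, geostrophic balance gives V_g = (g/f)|∂Z/∂n|:
V_g = 9.81 × 1.13×10⁻⁴ / 1.40×10⁻⁴ = 7.91 m/s
Converting: 7.91 m/s × 3.6 = 28.5 km/h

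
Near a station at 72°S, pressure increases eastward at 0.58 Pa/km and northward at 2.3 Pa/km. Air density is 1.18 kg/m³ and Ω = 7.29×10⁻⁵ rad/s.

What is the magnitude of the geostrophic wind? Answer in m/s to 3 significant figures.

14.5 m/s

Coriolis parameter at 72°S:
f = 2Ω sin φ = 2 × 7.29×10⁻⁵ × sin 72° = 1.39×10⁻⁴ s⁻¹
In the Southern Hemisphere f is negative: f = −1.39×10⁻⁴ s⁻¹.
Component geostrophic relations (x east, y north):
u_g = −(1/(fρ)) ∂P/∂y,  v_g = (1/(fρ)) ∂P/∂x
u_g = −(2.3×10⁻³)/(−1.39×10⁻⁴ × 1.18) = 14.1 m/s;  v_g = (0.58×10⁻³)/(−1.39×10⁻⁴ × 1.18) = −3.54 m/s
|V_g| = √(u_g² + v_g²) = 14.5 m/s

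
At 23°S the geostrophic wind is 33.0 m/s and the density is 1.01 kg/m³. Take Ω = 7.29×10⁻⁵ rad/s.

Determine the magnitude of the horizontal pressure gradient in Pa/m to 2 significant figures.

1.9×10⁻³ Pa/m

Coriolis parameter at 23°S:
f = 2Ω sin φ = 2 × 7.29×10⁻⁵ × sin 23° = 5.70×10⁻⁵ s⁻¹
Geostrophic balance rearranged: |∂P/∂n| = f ρ V_g
|∂P/∂n| = 5.70×10⁻⁵ × 1.01 × 33.0 = 1.90×10⁻³ Pa/m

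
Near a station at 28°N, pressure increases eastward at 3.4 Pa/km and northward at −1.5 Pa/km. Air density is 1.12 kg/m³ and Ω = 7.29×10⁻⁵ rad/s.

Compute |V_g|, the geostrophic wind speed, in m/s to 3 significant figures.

Coriolis parameter at 28°N:
f = 2Ω sin φ = 2 × 7.29×10⁻⁵ × sin 28° = 6.84×10⁻⁵ s⁻¹
Component geostrophic relations (x east, y north):
u_g = −(1/(fρ)) ∂P/∂y,  v_g = (1/(fρ)) ∂P/∂x
u_g = −(−1.5×10⁻³)/(6.84×10⁻⁵ × 1.12) = 19.6 m/s;  v_g = (3.4×10⁻³)/(6.84×10⁻⁵ × 1.12) = 44.4 m/s
|V_g| = √(u_g² + v_g²) = 48.5 m/s

48.5 m/s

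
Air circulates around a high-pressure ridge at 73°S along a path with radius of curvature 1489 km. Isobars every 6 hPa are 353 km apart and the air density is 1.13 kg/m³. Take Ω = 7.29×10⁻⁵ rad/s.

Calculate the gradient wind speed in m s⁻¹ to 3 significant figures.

11.4 m s⁻¹

Coriolis parameter at 73°S:
f = 2Ω sin φ = 2 × 7.29×10⁻⁵ × sin 73° = 1.39×10⁻⁴ s⁻¹
Pressure gradient: |∂P/∂n| = 600 Pa / 353000 m = 1.70×10⁻³ Pa/m
Geostrophic speed: V_g = |∂P/∂n|/(fρ) = 1.70×10⁻³/(1.39×10⁻⁴ × 1.13) = 10.8 m/s
Around a high, pressure-gradient force acts outward with centrifugal, so Coriolis balances both:
fV = (1/ρ)|∂P/∂n| + V²/R  →  V² − fR·V + fR·V_g = 0
With fR = 1.39×10⁻⁴ × 1489×10³ m = 208 m/s:
V = [fR − √((fR)² − 4 fR V_g)]/2 = [208 − √(208² − 4×208×10.8)]/2 = 11.4 m/s
Supergeostrophic (V > V_g = 10.8 m/s), as expected around a high.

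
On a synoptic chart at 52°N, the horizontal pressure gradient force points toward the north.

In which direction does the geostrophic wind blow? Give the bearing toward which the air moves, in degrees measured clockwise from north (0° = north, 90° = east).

The pressure-gradient force points toward the north (bearing 000°).
Geostrophic balance: in the Northern Hemisphere the Coriolis force deflects motion to the right, so the geostrophic wind blows 90° to the right of the pressure-gradient force (low pressure on the left).
Rotating 000° by 90° clockwise gives 090° — the wind blows toward the east.

090°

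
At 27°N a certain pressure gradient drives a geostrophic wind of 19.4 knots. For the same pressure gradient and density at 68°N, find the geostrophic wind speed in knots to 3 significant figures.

With the same pressure gradient and density, V_g ∝ 1/f ∝ 1/sin φ.
V₂ = V₁ · sin φ₁ / sin φ₂ = 19.4 × sin 27° / sin 68°
V₂ = 19.4 × 0.4540/0.9272 = 9.50 knots

9.50 knots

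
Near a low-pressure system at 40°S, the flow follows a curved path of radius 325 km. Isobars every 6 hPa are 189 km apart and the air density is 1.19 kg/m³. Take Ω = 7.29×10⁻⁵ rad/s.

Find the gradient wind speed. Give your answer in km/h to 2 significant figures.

65 km/h

Coriolis parameter at 40°S:
f = 2Ω sin φ = 2 × 7.29×10⁻⁵ × sin 40° = 9.37×10⁻⁵ s⁻¹
Pressure gradient: |∂P/∂n| = 600 Pa / 189000 m = 3.17×10⁻³ Pa/m
Geostrophic speed: V_g = |∂P/∂n|/(fρ) = 3.17×10⁻³/(9.37×10⁻⁵ × 1.19) = 28.5 m/s
Around a low, centrifugal force acts outward with Coriolis, so pressure-gradient force balances both:
(1/ρ)|∂P/∂n| = fV + V²/R  →  V² + fR·V − fR·V_g = 0
With fR = 9.37×10⁻⁵ × 325×10³ m = 30.5 m/s:
V = [−fR + √((fR)² + 4 fR V_g)]/2 = [−30.5 + √(30.5² + 4×30.5×28.5)]/2 = 17.9 m/s
Subgeostrophic (V < V_g = 28.5 m/s), as expected around a low.
Converting: 17.9 m/s × 3.6 = 65 km/h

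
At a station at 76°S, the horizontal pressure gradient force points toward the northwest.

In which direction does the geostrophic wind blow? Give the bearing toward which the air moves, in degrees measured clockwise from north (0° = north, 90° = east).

The pressure-gradient force points toward the northwest (bearing 315°).
Geostrophic balance: in the Southern Hemisphere the Coriolis force deflects motion to the left, so the geostrophic wind blows 90° to the left of the pressure-gradient force (low pressure on the right).
Rotating 315° by 90° counterclockwise gives 225° — the wind blows toward the southwest.

225°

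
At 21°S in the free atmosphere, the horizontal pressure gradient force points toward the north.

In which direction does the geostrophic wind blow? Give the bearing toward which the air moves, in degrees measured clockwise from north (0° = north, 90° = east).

270°

The pressure-gradient force points toward the north (bearing 000°).
Geostrophic balance: in the Southern Hemisphere the Coriolis force deflects motion to the left, so the geostrophic wind blows 90° to the left of the pressure-gradient force (low pressure on the right).
Rotating 000° by 90° counterclockwise gives 270° — the wind blows toward the west.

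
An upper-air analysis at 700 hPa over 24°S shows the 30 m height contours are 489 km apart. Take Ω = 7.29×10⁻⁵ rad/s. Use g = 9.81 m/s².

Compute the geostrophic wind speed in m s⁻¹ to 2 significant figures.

Coriolis parameter at 24°S:
f = 2Ω sin φ = 2 × 7.29×10⁻⁵ × sin 24° = 5.93×10⁻⁵ s⁻¹
Height gradient: |∂Z/∂n| = 30 m / 489000 m = 6.13×10⁻⁵
On a pressure surface, geostrophic balance gives V_g = (g/f)|∂Z/∂n|:
V_g = 9.81 × 6.13×10⁻⁵ / 5.93×10⁻⁵ = 10.1 m/s

10 m s⁻¹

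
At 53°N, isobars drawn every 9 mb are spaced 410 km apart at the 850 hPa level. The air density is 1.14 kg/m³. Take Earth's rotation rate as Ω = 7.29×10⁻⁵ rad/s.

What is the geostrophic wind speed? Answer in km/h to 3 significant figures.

59.5 km/h

Coriolis parameter at 53°N:
f = 2Ω sin φ = 2 × 7.29×10⁻⁵ × sin 53° = 1.16×10⁻⁴ s⁻¹
Pressure gradient: |∂P/∂n| = 900 Pa / 410000 m = 2.20×10⁻³ Pa/m
Geostrophic balance (pressure-gradient force = Coriolis force):
V_g = (1/(fρ)) |∂P/∂n| = 2.20×10⁻³ / (1.16×10⁻⁴ × 1.14) = 16.5 m/s
Converting: 16.5 m/s × 3.6 = 59.5 km/h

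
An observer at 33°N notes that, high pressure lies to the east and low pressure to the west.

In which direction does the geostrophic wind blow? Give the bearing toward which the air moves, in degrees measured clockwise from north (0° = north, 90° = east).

000°

The pressure-gradient force points toward the west (bearing 270°).
Geostrophic balance: in the Northern Hemisphere the Coriolis force deflects motion to the right, so the geostrophic wind blows 90° to the right of the pressure-gradient force (low pressure on the left).
Rotating 270° by 90° clockwise gives 000° — the wind blows toward the north.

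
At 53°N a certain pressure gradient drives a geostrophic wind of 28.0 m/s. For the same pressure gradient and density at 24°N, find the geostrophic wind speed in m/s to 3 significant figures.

55.0 m/s

With the same pressure gradient and density, V_g ∝ 1/f ∝ 1/sin φ.
V₂ = V₁ · sin φ₁ / sin φ₂ = 28.0 × sin 53° / sin 24°
V₂ = 28.0 × 0.7986/0.4067 = 55.0 m/s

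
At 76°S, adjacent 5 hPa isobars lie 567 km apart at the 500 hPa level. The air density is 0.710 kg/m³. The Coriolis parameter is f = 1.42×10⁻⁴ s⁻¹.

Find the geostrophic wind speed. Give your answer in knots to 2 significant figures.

17 knots

Pressure gradient: |∂P/∂n| = 500 Pa / 567000 m = 8.82×10⁻⁴ Pa/m
Geostrophic balance (pressure-gradient force = Coriolis force):
V_g = (1/(fρ)) |∂P/∂n| = 8.82×10⁻⁴ / (1.42×10⁻⁴ × 0.710) = 8.75 m/s
Converting: 8.75 m/s × 1.944 = 17 knots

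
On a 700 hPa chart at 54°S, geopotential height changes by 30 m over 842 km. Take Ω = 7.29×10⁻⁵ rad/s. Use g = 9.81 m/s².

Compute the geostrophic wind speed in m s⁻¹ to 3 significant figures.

Coriolis parameter at 54°S:
f = 2Ω sin φ = 2 × 7.29×10⁻⁵ × sin 54° = 1.18×10⁻⁴ s⁻¹
Height gradient: |∂Z/∂n| = 30 m / 842000 m = 3.56×10⁻⁵
On a pressure surface, geostrophic balance gives V_g = (g/f)|∂Z/∂n|:
V_g = 9.81 × 3.56×10⁻⁵ / 1.18×10⁻⁴ = 2.96 m/s

2.96 m s⁻¹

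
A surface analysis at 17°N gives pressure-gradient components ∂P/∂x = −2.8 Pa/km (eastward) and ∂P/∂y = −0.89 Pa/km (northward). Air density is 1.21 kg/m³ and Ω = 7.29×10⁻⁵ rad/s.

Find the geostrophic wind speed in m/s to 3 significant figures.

Coriolis parameter at 17°N:
f = 2Ω sin φ = 2 × 7.29×10⁻⁵ × sin 17° = 4.26×10⁻⁵ s⁻¹
Component geostrophic relations (x east, y north):
u_g = −(1/(fρ)) ∂P/∂y,  v_g = (1/(fρ)) ∂P/∂x
u_g = −(−0.89×10⁻³)/(4.26×10⁻⁵ × 1.21) = 17.3 m/s;  v_g = (−2.8×10⁻³)/(4.26×10⁻⁵ × 1.21) = −54.3 m/s
|V_g| = √(u_g² + v_g²) = 57.0 m/s

57.0 m/s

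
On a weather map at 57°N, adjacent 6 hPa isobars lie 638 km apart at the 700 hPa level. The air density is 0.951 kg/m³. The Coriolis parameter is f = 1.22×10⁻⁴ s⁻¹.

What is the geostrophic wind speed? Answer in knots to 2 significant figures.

Pressure gradient: |∂P/∂n| = 600 Pa / 638000 m = 9.40×10⁻⁴ Pa/m
Geostrophic balance (pressure-gradient force = Coriolis force):
V_g = (1/(fρ)) |∂P/∂n| = 9.40×10⁻⁴ / (1.22×10⁻⁴ × 0.951) = 8.11 m/s
Converting: 8.11 m/s × 1.944 = 16 knots

16 knots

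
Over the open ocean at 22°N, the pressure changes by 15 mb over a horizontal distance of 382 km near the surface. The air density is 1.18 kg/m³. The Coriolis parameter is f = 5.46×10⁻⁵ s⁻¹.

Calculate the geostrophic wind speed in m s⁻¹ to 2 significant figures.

61 m s⁻¹

Pressure gradient: |∂P/∂n| = 1500 Pa / 382000 m = 3.93×10⁻³ Pa/m
Geostrophic balance (pressure-gradient force = Coriolis force):
V_g = (1/(fρ)) |∂P/∂n| = 3.93×10⁻³ / (5.46×10⁻⁵ × 1.18) = 60.9 m/s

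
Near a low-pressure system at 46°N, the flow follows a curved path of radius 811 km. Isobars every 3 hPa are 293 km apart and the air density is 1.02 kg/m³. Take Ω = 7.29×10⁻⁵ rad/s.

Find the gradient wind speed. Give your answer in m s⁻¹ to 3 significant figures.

Coriolis parameter at 46°N:
f = 2Ω sin φ = 2 × 7.29×10⁻⁵ × sin 46° = 1.05×10⁻⁴ s⁻¹
Pressure gradient: |∂P/∂n| = 300 Pa / 293000 m = 1.02×10⁻³ Pa/m
Geostrophic speed: V_g = |∂P/∂n|/(fρ) = 1.02×10⁻³/(1.05×10⁻⁴ × 1.02) = 9.57 m/s
Around a low, centrifugal force acts outward with Coriolis, so pressure-gradient force balances both:
(1/ρ)|∂P/∂n| = fV + V²/R  →  V² + fR·V − fR·V_g = 0
With fR = 1.05×10⁻⁴ × 811×10³ m = 85.1 m/s:
V = [−fR + √((fR)² + 4 fR V_g)]/2 = [−85.1 + √(85.1² + 4×85.1×9.57)]/2 = 8.68 m/s
Subgeostrophic (V < V_g = 9.57 m/s), as expected around a low.

8.68 m s⁻¹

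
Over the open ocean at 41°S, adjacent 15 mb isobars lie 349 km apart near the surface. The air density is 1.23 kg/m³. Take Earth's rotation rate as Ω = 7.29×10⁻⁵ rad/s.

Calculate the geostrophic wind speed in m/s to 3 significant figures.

36.5 m/s

Coriolis parameter at 41°S:
f = 2Ω sin φ = 2 × 7.29×10⁻⁵ × sin 41° = 9.57×10⁻⁵ s⁻¹
Pressure gradient: |∂P/∂n| = 1500 Pa / 349000 m = 4.30×10⁻³ Pa/m
Geostrophic balance (pressure-gradient force = Coriolis force):
V_g = (1/(fρ)) |∂P/∂n| = 4.30×10⁻³ / (9.57×10⁻⁵ × 1.23) = 36.5 m/s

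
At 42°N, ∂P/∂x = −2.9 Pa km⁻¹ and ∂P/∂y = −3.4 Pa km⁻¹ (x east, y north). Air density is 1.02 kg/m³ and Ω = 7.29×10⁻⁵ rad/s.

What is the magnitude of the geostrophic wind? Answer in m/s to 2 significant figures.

45 m/s

Coriolis parameter at 42°N:
f = 2Ω sin φ = 2 × 7.29×10⁻⁵ × sin 42° = 9.76×10⁻⁵ s⁻¹
Component geostrophic relations (x east, y north):
u_g = −(1/(fρ)) ∂P/∂y,  v_g = (1/(fρ)) ∂P/∂x
u_g = −(−3.4×10⁻³)/(9.76×10⁻⁵ × 1.02) = 34.2 m/s;  v_g = (−2.9×10⁻³)/(9.76×10⁻⁵ × 1.02) = −29.1 m/s
|V_g| = √(u_g² + v_g²) = 44.9 m/s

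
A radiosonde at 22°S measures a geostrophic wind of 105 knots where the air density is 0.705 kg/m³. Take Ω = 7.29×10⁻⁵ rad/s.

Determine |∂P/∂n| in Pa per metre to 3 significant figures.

Coriolis parameter at 22°S:
f = 2Ω sin φ = 2 × 7.29×10⁻⁵ × sin 22° = 5.46×10⁻⁵ s⁻¹
Wind speed in SI: 105 knots = 54.0 m/s
Geostrophic balance rearranged: |∂P/∂n| = f ρ V_g
|∂P/∂n| = 5.46×10⁻⁵ × 0.705 × 54.0 = 2.08×10⁻³ Pa/m

2.08×10⁻³ Pa/m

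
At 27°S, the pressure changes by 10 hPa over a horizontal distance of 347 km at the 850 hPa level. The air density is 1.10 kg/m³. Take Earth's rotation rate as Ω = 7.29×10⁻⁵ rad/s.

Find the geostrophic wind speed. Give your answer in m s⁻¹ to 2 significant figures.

Coriolis parameter at 27°S:
f = 2Ω sin φ = 2 × 7.29×10⁻⁵ × sin 27° = 6.62×10⁻⁵ s⁻¹
Pressure gradient: |∂P/∂n| = 1000 Pa / 347000 m = 2.88×10⁻³ Pa/m
Geostrophic balance (pressure-gradient force = Coriolis force):
V_g = (1/(fρ)) |∂P/∂n| = 2.88×10⁻³ / (6.62×10⁻⁵ × 1.10) = 39.6 m/s

40 m s⁻¹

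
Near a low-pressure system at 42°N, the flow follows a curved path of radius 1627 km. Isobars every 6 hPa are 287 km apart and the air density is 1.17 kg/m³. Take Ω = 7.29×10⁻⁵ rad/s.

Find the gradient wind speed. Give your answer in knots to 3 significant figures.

32.2 knots

Coriolis parameter at 42°N:
f = 2Ω sin φ = 2 × 7.29×10⁻⁵ × sin 42° = 9.76×10⁻⁵ s⁻¹
Pressure gradient: |∂P/∂n| = 600 Pa / 287000 m = 2.09×10⁻³ Pa/m
Geostrophic speed: V_g = |∂P/∂n|/(fρ) = 2.09×10⁻³/(9.76×10⁻⁵ × 1.17) = 18.3 m/s
Around a low, centrifugal force acts outward with Coriolis, so pressure-gradient force balances both:
(1/ρ)|∂P/∂n| = fV + V²/R  →  V² + fR·V − fR·V_g = 0
With fR = 9.76×10⁻⁵ × 1627×10³ m = 159 m/s:
V = [−fR + √((fR)² + 4 fR V_g)]/2 = [−159 + √(159² + 4×159×18.3)]/2 = 16.6 m/s
Subgeostrophic (V < V_g = 18.3 m/s), as expected around a low.
Converting: 16.6 m/s × 1.944 = 32.2 knots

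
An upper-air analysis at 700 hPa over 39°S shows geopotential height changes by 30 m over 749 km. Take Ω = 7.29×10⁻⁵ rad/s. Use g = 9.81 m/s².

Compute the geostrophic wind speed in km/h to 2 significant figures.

Coriolis parameter at 39°S:
f = 2Ω sin φ = 2 × 7.29×10⁻⁵ × sin 39° = 9.18×10⁻⁵ s⁻¹
Height gradient: |∂Z/∂n| = 30 m / 749000 m = 4.01×10⁻⁵
On a pressure surface, geostrophic balance gives V_g = (g/f)|∂Z/∂n|:
V_g = 9.81 × 4.01×10⁻⁵ / 9.18×10⁻⁵ = 4.28 m/s
Converting: 4.28 m/s × 3.6 = 15 km/h

15 km/h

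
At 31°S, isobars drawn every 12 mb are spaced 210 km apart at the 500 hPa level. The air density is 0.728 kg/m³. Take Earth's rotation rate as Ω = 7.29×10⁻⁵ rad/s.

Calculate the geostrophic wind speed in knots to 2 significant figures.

200 knots

Coriolis parameter at 31°S:
f = 2Ω sin φ = 2 × 7.29×10⁻⁵ × sin 31° = 7.51×10⁻⁵ s⁻¹
Pressure gradient: |∂P/∂n| = 1200 Pa / 210000 m = 5.71×10⁻³ Pa/m
Geostrophic balance (pressure-gradient force = Coriolis force):
V_g = (1/(fρ)) |∂P/∂n| = 5.71×10⁻³ / (7.51×10⁻⁵ × 0.728) = 105 m/s
Converting: 105 m/s × 1.944 = 200 knots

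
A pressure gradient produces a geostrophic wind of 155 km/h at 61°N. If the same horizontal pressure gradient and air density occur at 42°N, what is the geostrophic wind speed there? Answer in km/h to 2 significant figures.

200 km/h

With the same pressure gradient and density, V_g ∝ 1/f ∝ 1/sin φ.
V₂ = V₁ · sin φ₁ / sin φ₂ = 155 × sin 61° / sin 42°
V₂ = 155 × 0.8746/0.6691 = 200 km/h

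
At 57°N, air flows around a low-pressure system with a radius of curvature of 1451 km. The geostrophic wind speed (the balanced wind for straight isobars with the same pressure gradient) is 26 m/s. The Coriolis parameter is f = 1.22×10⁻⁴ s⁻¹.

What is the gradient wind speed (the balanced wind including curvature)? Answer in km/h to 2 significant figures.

83 km/h

Around a low, centrifugal force acts outward with Coriolis, so pressure-gradient force balances both:
(1/ρ)|∂P/∂n| = fV + V²/R  →  V² + fR·V − fR·V_g = 0
With fR = 1.22×10⁻⁴ × 1451×10³ m = 177 m/s:
V = [−fR + √((fR)² + 4 fR V_g)]/2 = [−177 + √(177² + 4×177×26)]/2 = 23 m/s
Subgeostrophic (V < V_g = 26 m/s), as expected around a low.
Converting: 23 m/s × 3.6 = 83 km/h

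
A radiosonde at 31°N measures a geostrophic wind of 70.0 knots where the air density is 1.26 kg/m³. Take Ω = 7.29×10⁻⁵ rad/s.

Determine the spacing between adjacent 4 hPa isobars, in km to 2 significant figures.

Coriolis parameter at 31°N:
f = 2Ω sin φ = 2 × 7.29×10⁻⁵ × sin 31° = 7.51×10⁻⁵ s⁻¹
Wind speed in SI: 70.0 knots = 36.0 m/s
Geostrophic balance rearranged: |∂P/∂n| = f ρ V_g
|∂P/∂n| = 7.51×10⁻⁵ × 1.26 × 36.0 = 3.41×10⁻³ Pa/m
Isobar spacing: Δn = ΔP/|∂P/∂n| = 400 Pa / 3.41×10⁻³ Pa/m = 117397 m ≈ 120 km

120 km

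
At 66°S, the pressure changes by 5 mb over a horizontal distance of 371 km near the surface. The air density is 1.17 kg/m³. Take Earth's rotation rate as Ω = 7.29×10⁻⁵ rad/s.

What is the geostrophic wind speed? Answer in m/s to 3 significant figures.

Coriolis parameter at 66°S:
f = 2Ω sin φ = 2 × 7.29×10⁻⁵ × sin 66° = 1.33×10⁻⁴ s⁻¹
Pressure gradient: |∂P/∂n| = 500 Pa / 371000 m = 1.35×10⁻³ Pa/m
Geostrophic balance (pressure-gradient force = Coriolis force):
V_g = (1/(fρ)) |∂P/∂n| = 1.35×10⁻³ / (1.33×10⁻⁴ × 1.17) = 8.65 m/s

8.65 m/s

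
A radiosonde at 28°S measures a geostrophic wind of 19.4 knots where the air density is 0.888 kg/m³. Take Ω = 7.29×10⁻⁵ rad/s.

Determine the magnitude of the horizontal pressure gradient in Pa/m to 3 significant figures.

6.07×10⁻⁴ Pa/m

Coriolis parameter at 28°S:
f = 2Ω sin φ = 2 × 7.29×10⁻⁵ × sin 28° = 6.84×10⁻⁵ s⁻¹
Wind speed in SI: 19.4 knots = 9.98 m/s
Geostrophic balance rearranged: |∂P/∂n| = f ρ V_g
|∂P/∂n| = 6.84×10⁻⁵ × 0.888 × 9.98 = 6.07×10⁻⁴ Pa/m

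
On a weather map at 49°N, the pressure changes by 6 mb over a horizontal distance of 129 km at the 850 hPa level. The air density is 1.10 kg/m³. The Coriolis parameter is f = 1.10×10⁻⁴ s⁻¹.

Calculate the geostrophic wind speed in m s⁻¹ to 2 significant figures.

38 m s⁻¹

Pressure gradient: |∂P/∂n| = 600 Pa / 129000 m = 4.65×10⁻³ Pa/m
Geostrophic balance (pressure-gradient force = Coriolis force):
V_g = (1/(fρ)) |∂P/∂n| = 4.65×10⁻³ / (1.10×10⁻⁴ × 1.10) = 38.4 m/s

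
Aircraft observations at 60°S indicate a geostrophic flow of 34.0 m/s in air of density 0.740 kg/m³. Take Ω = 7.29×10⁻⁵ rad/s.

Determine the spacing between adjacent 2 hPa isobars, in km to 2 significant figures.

63 km

Coriolis parameter at 60°S:
f = 2Ω sin φ = 2 × 7.29×10⁻⁵ × sin 60° = 1.26×10⁻⁴ s⁻¹
Geostrophic balance rearranged: |∂P/∂n| = f ρ V_g
|∂P/∂n| = 1.26×10⁻⁴ × 0.740 × 34.0 = 3.18×10⁻³ Pa/m
Isobar spacing: Δn = ΔP/|∂P/∂n| = 200 Pa / 3.18×10⁻³ Pa/m = 62955 m ≈ 63 km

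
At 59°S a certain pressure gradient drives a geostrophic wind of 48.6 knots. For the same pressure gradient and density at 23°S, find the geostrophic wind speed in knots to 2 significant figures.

With the same pressure gradient and density, V_g ∝ 1/f ∝ 1/sin φ.
V₂ = V₁ · sin φ₁ / sin φ₂ = 48.6 × sin 59° / sin 23°
V₂ = 48.6 × 0.8572/0.3907 = 110 knots

110 knots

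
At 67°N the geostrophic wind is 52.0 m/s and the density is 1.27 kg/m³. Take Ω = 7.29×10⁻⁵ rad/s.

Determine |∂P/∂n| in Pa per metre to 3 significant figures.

Coriolis parameter at 67°N:
f = 2Ω sin φ = 2 × 7.29×10⁻⁵ × sin 67° = 1.34×10⁻⁴ s⁻¹
Geostrophic balance rearranged: |∂P/∂n| = f ρ V_g
|∂P/∂n| = 1.34×10⁻⁴ × 1.27 × 52.0 = 8.86×10⁻³ Pa/m

8.86×10⁻³ Pa/m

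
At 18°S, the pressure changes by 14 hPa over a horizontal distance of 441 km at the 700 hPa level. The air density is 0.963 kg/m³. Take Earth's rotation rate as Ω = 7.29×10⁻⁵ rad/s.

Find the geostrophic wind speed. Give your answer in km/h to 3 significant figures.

Coriolis parameter at 18°S:
f = 2Ω sin φ = 2 × 7.29×10⁻⁵ × sin 18° = 4.51×10⁻⁵ s⁻¹
Pressure gradient: |∂P/∂n| = 1400 Pa / 441000 m = 3.17×10⁻³ Pa/m
Geostrophic balance (pressure-gradient force = Coriolis force):
V_g = (1/(fρ)) |∂P/∂n| = 3.17×10⁻³ / (4.51×10⁻⁵ × 0.963) = 73.2 m/s
Converting: 73.2 m/s × 3.6 = 263 km/h

263 km/h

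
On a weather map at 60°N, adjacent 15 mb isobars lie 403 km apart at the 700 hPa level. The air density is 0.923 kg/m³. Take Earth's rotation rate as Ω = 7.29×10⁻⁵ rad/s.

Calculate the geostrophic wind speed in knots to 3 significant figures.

Coriolis parameter at 60°N:
f = 2Ω sin φ = 2 × 7.29×10⁻⁵ × sin 60° = 1.26×10⁻⁴ s⁻¹
Pressure gradient: |∂P/∂n| = 1500 Pa / 403000 m = 3.72×10⁻³ Pa/m
Geostrophic balance (pressure-gradient force = Coriolis force):
V_g = (1/(fρ)) |∂P/∂n| = 3.72×10⁻³ / (1.26×10⁻⁴ × 0.923) = 31.9 m/s
Converting: 31.9 m/s × 1.944 = 62.1 knots

62.1 knots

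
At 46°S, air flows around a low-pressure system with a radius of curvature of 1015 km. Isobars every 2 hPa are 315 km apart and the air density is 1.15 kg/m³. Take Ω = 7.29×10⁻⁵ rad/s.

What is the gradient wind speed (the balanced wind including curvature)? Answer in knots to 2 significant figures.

Coriolis parameter at 46°S:
f = 2Ω sin φ = 2 × 7.29×10⁻⁵ × sin 46° = 1.05×10⁻⁴ s⁻¹
Pressure gradient: |∂P/∂n| = 200 Pa / 315000 m = 6.35×10⁻⁴ Pa/m
Geostrophic speed: V_g = |∂P/∂n|/(fρ) = 6.35×10⁻⁴/(1.05×10⁻⁴ × 1.15) = 5.26 m/s
Around a low, centrifugal force acts outward with Coriolis, so pressure-gradient force balances both:
(1/ρ)|∂P/∂n| = fV + V²/R  →  V² + fR·V − fR·V_g = 0
With fR = 1.05×10⁻⁴ × 1015×10³ m = 106 m/s:
V = [−fR + √((fR)² + 4 fR V_g)]/2 = [−106 + √(106² + 4×106×5.26)]/2 = 5.03 m/s
Subgeostrophic (V < V_g = 5.26 m/s), as expected around a low.
Converting: 5.03 m/s × 1.944 = 9.8 knots

9.8 knots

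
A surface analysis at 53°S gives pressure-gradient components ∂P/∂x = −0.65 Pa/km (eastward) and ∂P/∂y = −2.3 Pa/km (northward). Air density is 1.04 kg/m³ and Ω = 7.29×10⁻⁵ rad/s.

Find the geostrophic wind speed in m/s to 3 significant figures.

Coriolis parameter at 53°S:
f = 2Ω sin φ = 2 × 7.29×10⁻⁵ × sin 53° = 1.16×10⁻⁴ s⁻¹
In the Southern Hemisphere f is negative: f = −1.16×10⁻⁴ s⁻¹.
Component geostrophic relations (x east, y north):
u_g = −(1/(fρ)) ∂P/∂y,  v_g = (1/(fρ)) ∂P/∂x
u_g = −(−2.3×10⁻³)/(−1.16×10⁻⁴ × 1.04) = −19.0 m/s;  v_g = (−0.65×10⁻³)/(−1.16×10⁻⁴ × 1.04) = 5.37 m/s
|V_g| = √(u_g² + v_g²) = 19.7 m/s

19.7 m/s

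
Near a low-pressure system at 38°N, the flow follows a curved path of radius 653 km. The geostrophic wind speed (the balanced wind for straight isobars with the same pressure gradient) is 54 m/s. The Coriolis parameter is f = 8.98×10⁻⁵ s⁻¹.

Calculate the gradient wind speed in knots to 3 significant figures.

66.3 knots

Around a low, centrifugal force acts outward with Coriolis, so pressure-gradient force balances both:
(1/ρ)|∂P/∂n| = fV + V²/R  →  V² + fR·V − fR·V_g = 0
With fR = 8.98×10⁻⁵ × 653×10³ m = 58.6 m/s:
V = [−fR + √((fR)² + 4 fR V_g)]/2 = [−58.6 + √(58.6² + 4×58.6×54)]/2 = 34.1 m/s
Subgeostrophic (V < V_g = 54 m/s), as expected around a low.
Converting: 34.1 m/s × 1.944 = 66.3 knots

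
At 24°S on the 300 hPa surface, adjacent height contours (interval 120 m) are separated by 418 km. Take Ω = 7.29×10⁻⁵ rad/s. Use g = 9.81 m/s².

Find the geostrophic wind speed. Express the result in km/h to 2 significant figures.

170 km/h

Coriolis parameter at 24°S:
f = 2Ω sin φ = 2 × 7.29×10⁻⁵ × sin 24° = 5.93×10⁻⁵ s⁻¹
Height gradient: |∂Z/∂n| = 120 m / 418000 m = 2.87×10⁻⁴
On a pressure surface, geostrophic balance gives V_g = (g/f)|∂Z/∂n|:
V_g = 9.81 × 2.87×10⁻⁴ / 5.93×10⁻⁵ = 47.5 m/s
Converting: 47.5 m/s × 3.6 = 170 km/h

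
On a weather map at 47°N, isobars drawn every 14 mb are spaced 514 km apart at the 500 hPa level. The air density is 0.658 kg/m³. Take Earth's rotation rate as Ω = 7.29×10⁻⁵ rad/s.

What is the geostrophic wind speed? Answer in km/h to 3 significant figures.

140 km/h

Coriolis parameter at 47°N:
f = 2Ω sin φ = 2 × 7.29×10⁻⁵ × sin 47° = 1.07×10⁻⁴ s⁻¹
Pressure gradient: |∂P/∂n| = 1400 Pa / 514000 m = 2.72×10⁻³ Pa/m
Geostrophic balance (pressure-gradient force = Coriolis force):
V_g = (1/(fρ)) |∂P/∂n| = 2.72×10⁻³ / (1.07×10⁻⁴ × 0.658) = 38.8 m/s
Converting: 38.8 m/s × 3.6 = 140 km/h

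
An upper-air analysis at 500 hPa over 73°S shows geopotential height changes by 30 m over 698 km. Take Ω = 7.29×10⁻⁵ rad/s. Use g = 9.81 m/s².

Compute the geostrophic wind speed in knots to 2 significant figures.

Coriolis parameter at 73°S:
f = 2Ω sin φ = 2 × 7.29×10⁻⁵ × sin 73° = 1.39×10⁻⁴ s⁻¹
Height gradient: |∂Z/∂n| = 30 m / 698000 m = 4.30×10⁻⁵
On a pressure surface, geostrophic balance gives V_g = (g/f)|∂Z/∂n|:
V_g = 9.81 × 4.30×10⁻⁵ / 1.39×10⁻⁴ = 3.02 m/s
Converting: 3.02 m/s × 1.944 = 5.9 knots

5.9 knots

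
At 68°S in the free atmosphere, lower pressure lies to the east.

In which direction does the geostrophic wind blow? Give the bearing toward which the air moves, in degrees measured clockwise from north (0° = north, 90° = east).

The pressure-gradient force points toward the east (bearing 090°).
Geostrophic balance: in the Southern Hemisphere the Coriolis force deflects motion to the left, so the geostrophic wind blows 90° to the left of the pressure-gradient force (low pressure on the right).
Rotating 090° by 90° counterclockwise gives 000° — the wind blows toward the north.

000°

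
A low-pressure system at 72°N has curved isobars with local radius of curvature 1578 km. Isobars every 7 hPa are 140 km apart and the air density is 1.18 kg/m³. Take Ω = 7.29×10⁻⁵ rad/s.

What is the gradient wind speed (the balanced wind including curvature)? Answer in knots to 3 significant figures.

52.8 knots

Coriolis parameter at 72°N:
f = 2Ω sin φ = 2 × 7.29×10⁻⁵ × sin 72° = 1.39×10⁻⁴ s⁻¹
Pressure gradient: |∂P/∂n| = 700 Pa / 140000 m = 5.00×10⁻³ Pa/m
Geostrophic speed: V_g = |∂P/∂n|/(fρ) = 5.00×10⁻³/(1.39×10⁻⁴ × 1.18) = 30.6 m/s
Around a low, centrifugal force acts outward with Coriolis, so pressure-gradient force balances both:
(1/ρ)|∂P/∂n| = fV + V²/R  →  V² + fR·V − fR·V_g = 0
With fR = 1.39×10⁻⁴ × 1578×10³ m = 219 m/s:
V = [−fR + √((fR)² + 4 fR V_g)]/2 = [−219 + √(219² + 4×219×30.6)]/2 = 27.2 m/s
Subgeostrophic (V < V_g = 30.6 m/s), as expected around a low.
Converting: 27.2 m/s × 1.944 = 52.8 knots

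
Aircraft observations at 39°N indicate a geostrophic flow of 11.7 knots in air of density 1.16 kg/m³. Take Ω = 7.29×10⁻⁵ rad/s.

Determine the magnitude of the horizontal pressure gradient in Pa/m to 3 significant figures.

Coriolis parameter at 39°N:
f = 2Ω sin φ = 2 × 7.29×10⁻⁵ × sin 39° = 9.18×10⁻⁵ s⁻¹
Wind speed in SI: 11.7 knots = 6.02 m/s
Geostrophic balance rearranged: |∂P/∂n| = f ρ V_g
|∂P/∂n| = 9.18×10⁻⁵ × 1.16 × 6.02 = 6.41×10⁻⁴ Pa/m

6.41×10⁻⁴ Pa/m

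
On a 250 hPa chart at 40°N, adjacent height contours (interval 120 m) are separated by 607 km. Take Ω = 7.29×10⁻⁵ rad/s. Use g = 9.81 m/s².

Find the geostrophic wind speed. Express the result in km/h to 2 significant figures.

Coriolis parameter at 40°N:
f = 2Ω sin φ = 2 × 7.29×10⁻⁵ × sin 40° = 9.37×10⁻⁵ s⁻¹
Height gradient: |∂Z/∂n| = 120 m / 607000 m = 1.98×10⁻⁴
On a pressure surface, geostrophic balance gives V_g = (g/f)|∂Z/∂n|:
V_g = 9.81 × 1.98×10⁻⁴ / 9.37×10⁻⁵ = 20.7 m/s
Converting: 20.7 m/s × 3.6 = 74 km/h

74 km/h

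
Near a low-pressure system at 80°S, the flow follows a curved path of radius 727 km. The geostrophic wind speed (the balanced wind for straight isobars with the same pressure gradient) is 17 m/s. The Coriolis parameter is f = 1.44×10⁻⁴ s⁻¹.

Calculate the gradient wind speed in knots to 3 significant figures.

Around a low, centrifugal force acts outward with Coriolis, so pressure-gradient force balances both:
(1/ρ)|∂P/∂n| = fV + V²/R  →  V² + fR·V − fR·V_g = 0
With fR = 1.44×10⁻⁴ × 727×10³ m = 105 m/s:
V = [−fR + √((fR)² + 4 fR V_g)]/2 = [−105 + √(105² + 4×105×17)]/2 = 14.9 m/s
Subgeostrophic (V < V_g = 17 m/s), as expected around a low.
Converting: 14.9 m/s × 1.944 = 28.9 knots

28.9 knots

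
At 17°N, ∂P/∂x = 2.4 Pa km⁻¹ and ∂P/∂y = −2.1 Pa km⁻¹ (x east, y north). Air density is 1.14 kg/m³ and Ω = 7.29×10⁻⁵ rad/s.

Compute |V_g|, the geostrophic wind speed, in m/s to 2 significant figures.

66 m/s

Coriolis parameter at 17°N:
f = 2Ω sin φ = 2 × 7.29×10⁻⁵ × sin 17° = 4.26×10⁻⁵ s⁻¹
Component geostrophic relations (x east, y north):
u_g = −(1/(fρ)) ∂P/∂y,  v_g = (1/(fρ)) ∂P/∂x
u_g = −(−2.1×10⁻³)/(4.26×10⁻⁵ × 1.14) = 43.2 m/s;  v_g = (2.4×10⁻³)/(4.26×10⁻⁵ × 1.14) = 49.4 m/s
|V_g| = √(u_g² + v_g²) = 65.6 m/s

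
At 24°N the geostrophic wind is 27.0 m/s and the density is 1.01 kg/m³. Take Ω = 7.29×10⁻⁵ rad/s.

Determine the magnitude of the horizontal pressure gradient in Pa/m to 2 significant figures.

1.6×10⁻³ Pa/m

Coriolis parameter at 24°N:
f = 2Ω sin φ = 2 × 7.29×10⁻⁵ × sin 24° = 5.93×10⁻⁵ s⁻¹
Geostrophic balance rearranged: |∂P/∂n| = f ρ V_g
|∂P/∂n| = 5.93×10⁻⁵ × 1.01 × 27.0 = 1.62×10⁻³ Pa/m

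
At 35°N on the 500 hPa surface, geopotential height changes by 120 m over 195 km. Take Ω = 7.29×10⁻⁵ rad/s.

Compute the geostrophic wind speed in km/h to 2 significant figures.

260 km/h

Coriolis parameter at 35°N:
f = 2Ω sin φ = 2 × 7.29×10⁻⁵ × sin 35° = 8.36×10⁻⁵ s⁻¹
Height gradient: |∂Z/∂n| = 120 m / 195000 m = 6.15×10⁻⁴
On a pressure surface, geostrophic balance gives V_g = (g/f)|∂Z/∂n|:
V_g = 9.81 × 6.15×10⁻⁴ / 8.36×10⁻⁵ = 72.2 m/s
Converting: 72.2 m/s × 3.6 = 260 km/h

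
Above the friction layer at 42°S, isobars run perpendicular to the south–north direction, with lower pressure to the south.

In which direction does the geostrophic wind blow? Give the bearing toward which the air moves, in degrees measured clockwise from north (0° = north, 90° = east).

090°

The pressure-gradient force points toward the south (bearing 180°).
Geostrophic balance: in the Southern Hemisphere the Coriolis force deflects motion to the left, so the geostrophic wind blows 90° to the left of the pressure-gradient force (low pressure on the right).
Rotating 180° by 90° counterclockwise gives 090° — the wind blows toward the east.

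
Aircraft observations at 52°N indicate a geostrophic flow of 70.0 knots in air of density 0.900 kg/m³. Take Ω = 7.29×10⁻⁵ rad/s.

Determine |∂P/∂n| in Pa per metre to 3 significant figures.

Coriolis parameter at 52°N:
f = 2Ω sin φ = 2 × 7.29×10⁻⁵ × sin 52° = 1.15×10⁻⁴ s⁻¹
Wind speed in SI: 70.0 knots = 36.0 m/s
Geostrophic balance rearranged: |∂P/∂n| = f ρ V_g
|∂P/∂n| = 1.15×10⁻⁴ × 0.900 × 36.0 = 3.72×10⁻³ Pa/m

3.72×10⁻³ Pa/m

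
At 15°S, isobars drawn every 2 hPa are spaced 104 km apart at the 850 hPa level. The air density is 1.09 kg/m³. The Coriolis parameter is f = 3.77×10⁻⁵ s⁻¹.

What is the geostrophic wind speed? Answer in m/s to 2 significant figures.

Pressure gradient: |∂P/∂n| = 200 Pa / 104000 m = 1.92×10⁻³ Pa/m
Geostrophic balance (pressure-gradient force = Coriolis force):
V_g = (1/(fρ)) |∂P/∂n| = 1.92×10⁻³ / (3.77×10⁻⁵ × 1.09) = 46.8 m/s

47 m/s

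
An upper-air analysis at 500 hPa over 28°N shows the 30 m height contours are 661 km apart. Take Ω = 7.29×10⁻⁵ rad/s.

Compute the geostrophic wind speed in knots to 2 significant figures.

Coriolis parameter at 28°N:
f = 2Ω sin φ = 2 × 7.29×10⁻⁵ × sin 28° = 6.84×10⁻⁵ s⁻¹
Height gradient: |∂Z/∂n| = 30 m / 661000 m = 4.54×10⁻⁵
On a pressure surface, geostrophic balance gives V_g = (g/f)|∂Z/∂n|:
V_g = 9.81 × 4.54×10⁻⁵ / 6.84×10⁻⁵ = 6.50 m/s
Converting: 6.50 m/s × 1.944 = 13 knots

13 knots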